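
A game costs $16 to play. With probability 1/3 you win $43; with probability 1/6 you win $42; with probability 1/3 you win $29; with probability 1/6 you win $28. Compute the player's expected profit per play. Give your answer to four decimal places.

19.6667

E[payout] = 43·1/3 + 42·1/6 + 29·1/3 + 28·1/6
 = 43/3 + 7 + 29/3 + 14/3
 = 107/3
Net = 107/3 - 16 = 59/3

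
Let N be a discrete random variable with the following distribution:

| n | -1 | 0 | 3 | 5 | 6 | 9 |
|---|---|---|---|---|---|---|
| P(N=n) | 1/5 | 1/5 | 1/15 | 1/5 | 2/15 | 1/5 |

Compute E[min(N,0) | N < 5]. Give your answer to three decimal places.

-0.429

P(N < 5) = 1/5 + 1/5 + 1/15 = 7/15.
E[min(N,0) | N < 5] = [(-1)·1/5 + 0·1/5 + 0·1/15] / (7/15)
 = -1/5 / (7/15)
 = -3/7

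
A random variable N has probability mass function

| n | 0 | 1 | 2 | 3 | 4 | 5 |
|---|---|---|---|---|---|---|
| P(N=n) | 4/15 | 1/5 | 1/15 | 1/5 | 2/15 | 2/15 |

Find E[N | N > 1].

P(N > 1) = 1/15 + 1/5 + 2/15 + 2/15 = 8/15.
E[N | N > 1] = [2·1/15 + 3·1/5 + 4·2/15 + 5·2/15] / (8/15)
 = 29/15 / (8/15)
 = 29/8

3.625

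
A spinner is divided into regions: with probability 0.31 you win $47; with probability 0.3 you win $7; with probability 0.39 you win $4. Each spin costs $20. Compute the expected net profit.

-1.77

E[payout] = 47·0.31 + 7·0.3 + 4·0.39
 = 14.57 + 2.1 + 1.56
 = 18.23
Net = 18.23 - 20 = -1.77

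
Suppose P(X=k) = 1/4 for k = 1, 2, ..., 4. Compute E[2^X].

7.5

E[2^X] = Σ 2^x·P(X=x)
 = 2·1/4 + 4·1/4 + 8·1/4 + 16·1/4
 = 1/2 + 1 + 2 + 4
 = 15/2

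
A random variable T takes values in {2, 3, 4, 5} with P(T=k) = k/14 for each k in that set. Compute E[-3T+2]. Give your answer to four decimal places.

E[-3T+2] = Σ (-3t+2)·P(T=t)
 = (-4)·1/7 + (-7)·3/14 + (-10)·2/7 + (-13)·5/14
 = (-4/7) + (-3/2) + (-20/7) + (-65/14)
 = -67/7

-9.5714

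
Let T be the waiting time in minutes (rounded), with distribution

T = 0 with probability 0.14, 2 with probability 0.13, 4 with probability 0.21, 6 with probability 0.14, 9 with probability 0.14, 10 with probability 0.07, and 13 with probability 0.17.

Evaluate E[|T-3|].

E[|T-3|] = Σ |t-3|·P(T=t)
 = 3·0.14 + 1·0.13 + 1·0.21 + 3·0.14 + 6·0.14 + 7·0.07 + 10·0.17
 = 0.42 + 0.13 + 0.21 + 0.42 + 0.84 + 0.49 + 1.7
 = 4.21

4.21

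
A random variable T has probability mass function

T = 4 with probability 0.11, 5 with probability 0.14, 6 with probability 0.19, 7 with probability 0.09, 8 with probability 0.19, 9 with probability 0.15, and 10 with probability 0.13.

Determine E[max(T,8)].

E[max(T,8)] = Σ max(t,8)·P(T=t)
 = 8·0.11 + 8·0.14 + 8·0.19 + 8·0.09 + 8·0.19 + 9·0.15 + 10·0.13
 = 0.88 + 1.12 + 1.52 + 0.72 + 1.52 + 1.35 + 1.3
 = 8.41

8.41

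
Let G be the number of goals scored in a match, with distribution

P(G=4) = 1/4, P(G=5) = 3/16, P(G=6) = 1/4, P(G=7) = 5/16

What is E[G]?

E[G] = Σ g·P(G=g)
 = 4·1/4 + 5·3/16 + 6·1/4 + 7·5/16
 = 1 + 15/16 + 3/2 + 35/16
 = 45/8

5.625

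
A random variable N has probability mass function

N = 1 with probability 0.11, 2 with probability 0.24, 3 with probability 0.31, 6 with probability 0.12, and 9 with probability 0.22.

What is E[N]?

4.22

E[N] = Σ n·P(N=n)
 = 1·0.11 + 2·0.24 + 3·0.31 + 6·0.12 + 9·0.22
 = 0.11 + 0.48 + 0.93 + 0.72 + 1.98
 = 4.22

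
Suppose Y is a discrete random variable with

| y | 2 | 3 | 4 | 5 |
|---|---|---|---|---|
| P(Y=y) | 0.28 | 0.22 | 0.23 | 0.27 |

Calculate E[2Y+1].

E[2Y+1] = Σ (2y+1)·P(Y=y)
 = 5·0.28 + 7·0.22 + 9·0.23 + 11·0.27
 = 1.4 + 1.54 + 2.07 + 2.97
 = 7.98

7.98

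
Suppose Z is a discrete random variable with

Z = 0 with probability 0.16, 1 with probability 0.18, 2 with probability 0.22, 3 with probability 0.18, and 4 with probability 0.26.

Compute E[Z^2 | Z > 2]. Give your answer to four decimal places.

P(Z > 2) = 0.18 + 0.26 = 0.44.
E[Z^2 | Z > 2] = [9·0.18 + 16·0.26] / 0.44
 = 5.78 / 0.44
 = 289/22

13.1364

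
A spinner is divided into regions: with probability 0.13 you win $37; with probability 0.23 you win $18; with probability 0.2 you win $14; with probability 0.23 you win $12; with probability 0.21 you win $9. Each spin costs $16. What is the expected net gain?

0.4

E[payout] = 37·0.13 + 18·0.23 + 14·0.2 + 12·0.23 + 9·0.21
 = 4.81 + 4.14 + 2.8 + 2.76 + 1.89
 = 16.4
Net = 16.4 - 16 = 0.4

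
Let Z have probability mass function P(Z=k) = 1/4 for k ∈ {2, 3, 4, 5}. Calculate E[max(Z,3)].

3.75

E[max(Z,3)] = Σ max(z,3)·P(Z=z)
 = 3·1/4 + 3·1/4 + 4·1/4 + 5·1/4
 = 3/4 + 3/4 + 1 + 5/4
 = 15/4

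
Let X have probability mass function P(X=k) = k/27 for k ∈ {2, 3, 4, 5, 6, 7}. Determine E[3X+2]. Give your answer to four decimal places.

17.4444

E[3X+2] = Σ (3x+2)·P(X=x)
 = 8·2/27 + 11·1/9 + 14·4/27 + 17·5/27 + 20·2/9 + 23·7/27
 = 16/27 + 11/9 + 56/27 + 85/27 + 40/9 + 161/27
 = 157/9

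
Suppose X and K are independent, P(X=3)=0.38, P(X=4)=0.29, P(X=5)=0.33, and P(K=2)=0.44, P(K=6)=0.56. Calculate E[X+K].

8.19

E[X+K] = Σ_x Σ_k (x+k) · P(X=x)P(K=k)
 = 5·0.1672 + 9·0.2128 + 6·0.1276 + 10·0.1624 + 7·0.1452 + 11·0.1848
 = 0.836 + 1.9152 + 0.7656 + 1.624 + 1.0164 + 2.0328
 = 8.19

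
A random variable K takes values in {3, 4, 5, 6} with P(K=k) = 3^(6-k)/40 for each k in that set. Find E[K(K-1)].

9

E[K(K-1)] = Σ k(k-1)·P(K=k)
 = 6·27/40 + 12·9/40 + 20·3/40 + 30·1/40
 = 81/20 + 27/10 + 3/2 + 3/4
 = 9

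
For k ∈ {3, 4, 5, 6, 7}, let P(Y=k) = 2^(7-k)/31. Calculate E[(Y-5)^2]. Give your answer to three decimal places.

2.516

E[(Y-5)^2] = Σ (y-5)^2·P(Y=y)
 = 4·16/31 + 1·8/31 + 0·4/31 + 1·2/31 + 4·1/31
 = 64/31 + 8/31 + 0 + 2/31 + 4/31
 = 78/31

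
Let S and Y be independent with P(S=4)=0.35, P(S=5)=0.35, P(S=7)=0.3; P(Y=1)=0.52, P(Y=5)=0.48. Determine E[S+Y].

8.17

E[S+Y] = Σ_s Σ_y (s+y) · P(S=s)P(Y=y)
 = 5·0.182 + 9·0.168 + 6·0.182 + 10·0.168 + 8·0.156 + 12·0.144
 = 0.91 + 1.512 + 1.092 + 1.68 + 1.248 + 1.728
 = 8.17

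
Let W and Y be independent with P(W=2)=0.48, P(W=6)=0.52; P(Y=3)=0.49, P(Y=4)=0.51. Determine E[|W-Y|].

E[|W-Y|] = Σ_w Σ_y |w-y| · P(W=w)P(Y=y)
 = 1·0.2352 + 2·0.2448 + 3·0.2548 + 2·0.2652
 = 0.2352 + 0.4896 + 0.7644 + 0.5304
 = 2.0196

2.0196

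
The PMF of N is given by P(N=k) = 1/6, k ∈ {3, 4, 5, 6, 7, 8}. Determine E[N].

E[N] = Σ n·P(N=n)
 = 3·1/6 + 4·1/6 + 5·1/6 + 6·1/6 + 7·1/6 + 8·1/6
 = 1/2 + 2/3 + 5/6 + 1 + 7/6 + 4/3
 = 11/2

5.5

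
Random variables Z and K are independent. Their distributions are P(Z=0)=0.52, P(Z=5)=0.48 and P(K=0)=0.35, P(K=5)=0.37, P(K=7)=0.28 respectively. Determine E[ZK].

9.144

E[ZK] = Σ_z Σ_k zk · P(Z=z)P(K=k)
 = 0·0.182 + 0·0.1924 + 0·0.1456 + 0·0.168 + 25·0.1776 + 35·0.1344
 = 0 + 0 + 0 + 0 + 4.44 + 4.704
 = 9.144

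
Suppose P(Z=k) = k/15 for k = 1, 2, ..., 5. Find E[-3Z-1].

E[-3Z-1] = Σ (-3z-1)·P(Z=z)
 = (-4)·1/15 + (-7)·2/15 + (-10)·1/5 + (-13)·4/15 + (-16)·1/3
 = (-4/15) + (-14/15) + (-2) + (-52/15) + (-16/3)
 = -12

-12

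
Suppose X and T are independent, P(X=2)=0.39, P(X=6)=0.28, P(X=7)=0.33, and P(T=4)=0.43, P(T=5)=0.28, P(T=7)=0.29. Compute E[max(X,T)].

E[max(X,T)] = Σ_x Σ_t max(x,t) · P(X=x)P(T=t)
 = 4·0.1677 + 5·0.1092 + 7·0.1131 + 6·0.1204 + 6·0.0784 + 7·0.0812 + 7·0.1419 + 7·0.0924 + 7·0.0957
 = 0.6708 + 0.546 + 0.7917 + 0.7224 + 0.4704 + 0.5684 + 0.9933 + 0.6468 + 0.6699
 = 6.0797

6.0797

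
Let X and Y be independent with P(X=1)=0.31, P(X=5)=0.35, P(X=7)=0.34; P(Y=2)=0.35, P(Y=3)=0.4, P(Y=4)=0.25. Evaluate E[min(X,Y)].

2.311

E[min(X,Y)] = Σ_x Σ_y min(x,y) · P(X=x)P(Y=y)
 = 1·0.1085 + 1·0.124 + 1·0.0775 + 2·0.1225 + 3·0.14 + 4·0.0875 + 2·0.119 + 3·0.136 + 4·0.085
 = 0.1085 + 0.124 + 0.0775 + 0.245 + 0.42 + 0.35 + 0.238 + 0.408 + 0.34
 = 2.311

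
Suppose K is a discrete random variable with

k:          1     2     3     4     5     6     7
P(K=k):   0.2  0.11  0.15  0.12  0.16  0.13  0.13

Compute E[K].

3.84

E[K] = Σ k·P(K=k)
 = 1·0.2 + 2·0.11 + 3·0.15 + 4·0.12 + 5·0.16 + 6·0.13 + 7·0.13
 = 0.2 + 0.22 + 0.45 + 0.48 + 0.8 + 0.78 + 0.91
 = 3.84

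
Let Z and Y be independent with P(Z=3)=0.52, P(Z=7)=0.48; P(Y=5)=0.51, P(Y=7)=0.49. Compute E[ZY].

29.4216

E[ZY] = Σ_z Σ_y zy · P(Z=z)P(Y=y)
 = 15·0.2652 + 21·0.2548 + 35·0.2448 + 49·0.2352
 = 3.978 + 5.3508 + 8.568 + 11.5248
 = 29.4216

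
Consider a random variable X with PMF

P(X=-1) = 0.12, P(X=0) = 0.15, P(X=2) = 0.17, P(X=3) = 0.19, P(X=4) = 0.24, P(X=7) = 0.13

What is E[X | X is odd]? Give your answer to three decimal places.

3.091

P(X is odd) = 0.12 + 0.19 + 0.13 = 0.44.
E[X | X is odd] = [(-1)·0.12 + 3·0.19 + 7·0.13] / 0.44
 = 1.36 / 0.44
 = 34/11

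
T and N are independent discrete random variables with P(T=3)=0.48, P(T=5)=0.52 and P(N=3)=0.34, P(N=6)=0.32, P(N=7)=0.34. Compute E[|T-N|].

E[|T-N|] = Σ_t Σ_n |t-n| · P(T=t)P(N=n)
 = 0·0.1632 + 3·0.1536 + 4·0.1632 + 2·0.1768 + 1·0.1664 + 2·0.1768
 = 0 + 0.4608 + 0.6528 + 0.3536 + 0.1664 + 0.3536
 = 1.9872

1.9872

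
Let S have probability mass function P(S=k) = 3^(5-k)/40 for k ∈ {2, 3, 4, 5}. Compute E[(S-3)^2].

E[(S-3)^2] = Σ (s-3)^2·P(S=s)
 = 1·27/40 + 0·9/40 + 1·3/40 + 4·1/40
 = 27/40 + 0 + 3/40 + 1/10
 = 17/20

0.85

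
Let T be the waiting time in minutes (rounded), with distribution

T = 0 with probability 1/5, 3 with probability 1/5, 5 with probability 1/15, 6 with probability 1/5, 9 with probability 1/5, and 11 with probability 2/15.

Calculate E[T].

5.4

E[T] = Σ t·P(T=t)
 = 0·1/5 + 3·1/5 + 5·1/15 + 6·1/5 + 9·1/5 + 11·2/15
 = 0 + 3/5 + 1/3 + 6/5 + 9/5 + 22/15
 = 27/5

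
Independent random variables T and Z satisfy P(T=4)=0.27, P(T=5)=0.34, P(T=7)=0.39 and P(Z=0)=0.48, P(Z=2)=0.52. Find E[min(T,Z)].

1.04

E[min(T,Z)] = Σ_t Σ_z min(t,z) · P(T=t)P(Z=z)
 = 0·0.1296 + 2·0.1404 + 0·0.1632 + 2·0.1768 + 0·0.1872 + 2·0.2028
 = 0 + 0.2808 + 0 + 0.3536 + 0 + 0.4056
 = 1.04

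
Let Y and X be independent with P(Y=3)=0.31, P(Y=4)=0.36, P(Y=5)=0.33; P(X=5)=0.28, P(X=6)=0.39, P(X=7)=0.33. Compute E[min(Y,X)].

4.02

E[min(Y,X)] = Σ_y Σ_x min(y,x) · P(Y=y)P(X=x)
 = 3·0.0868 + 3·0.1209 + 3·0.1023 + 4·0.1008 + 4·0.1404 + 4·0.1188 + 5·0.0924 + 5·0.1287 + 5·0.1089
 = 0.2604 + 0.3627 + 0.3069 + 0.4032 + 0.5616 + 0.4752 + 0.462 + 0.6435 + 0.5445
 = 4.02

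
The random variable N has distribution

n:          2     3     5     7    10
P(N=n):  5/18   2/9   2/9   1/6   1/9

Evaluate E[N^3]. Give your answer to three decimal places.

E[N^3] = Σ n^3·P(N=n)
 = 8·5/18 + 27·2/9 + 125·2/9 + 343·1/6 + 1000·1/9
 = 20/9 + 6 + 250/9 + 343/6 + 1000/9
 = 3677/18

204.278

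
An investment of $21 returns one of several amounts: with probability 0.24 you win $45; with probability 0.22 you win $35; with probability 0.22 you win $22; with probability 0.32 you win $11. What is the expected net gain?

5.86

E[payout] = 45·0.24 + 35·0.22 + 22·0.22 + 11·0.32
 = 10.8 + 7.7 + 4.84 + 3.52
 = 26.86
Net = 26.86 - 21 = 5.86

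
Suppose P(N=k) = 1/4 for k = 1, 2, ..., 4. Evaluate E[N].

E[N] = Σ n·P(N=n)
 = 1·1/4 + 2·1/4 + 3·1/4 + 4·1/4
 = 1/4 + 1/2 + 3/4 + 1
 = 5/2

2.5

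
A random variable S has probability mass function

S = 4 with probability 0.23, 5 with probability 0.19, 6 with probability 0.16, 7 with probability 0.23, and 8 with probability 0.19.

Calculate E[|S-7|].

1.42

E[|S-7|] = Σ |s-7|·P(S=s)
 = 3·0.23 + 2·0.19 + 1·0.16 + 0·0.23 + 1·0.19
 = 0.69 + 0.38 + 0.16 + 0 + 0.19
 = 1.42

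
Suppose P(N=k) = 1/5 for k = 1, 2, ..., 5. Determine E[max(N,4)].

E[max(N,4)] = Σ max(n,4)·P(N=n)
 = 4·1/5 + 4·1/5 + 4·1/5 + 4·1/5 + 5·1/5
 = 4/5 + 4/5 + 4/5 + 4/5 + 1
 = 21/5

4.2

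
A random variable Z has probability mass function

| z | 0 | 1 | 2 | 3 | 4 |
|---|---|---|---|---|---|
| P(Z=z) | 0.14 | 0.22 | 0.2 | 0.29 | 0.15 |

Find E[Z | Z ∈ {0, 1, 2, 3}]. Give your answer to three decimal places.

P(Z ∈ {0, 1, 2, 3}) = 0.14 + 0.22 + 0.2 + 0.29 = 0.85.
E[Z | Z ∈ {0, 1, 2, 3}] = [0·0.14 + 1·0.22 + 2·0.2 + 3·0.29] / 0.85
 = 1.49 / 0.85
 = 149/85

1.753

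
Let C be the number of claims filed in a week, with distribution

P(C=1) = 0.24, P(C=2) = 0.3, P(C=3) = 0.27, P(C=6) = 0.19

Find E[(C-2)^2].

E[(C-2)^2] = Σ (c-2)^2·P(C=c)
 = 1·0.24 + 0·0.3 + 1·0.27 + 16·0.19
 = 0.24 + 0 + 0.27 + 3.04
 = 3.55

3.55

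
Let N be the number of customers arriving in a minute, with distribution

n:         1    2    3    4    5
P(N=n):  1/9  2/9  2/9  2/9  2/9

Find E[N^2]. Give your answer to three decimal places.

12.111

E[N^2] = Σ n^2·P(N=n)
 = 1·1/9 + 4·2/9 + 9·2/9 + 16·2/9 + 25·2/9
 = 1/9 + 8/9 + 2 + 32/9 + 50/9
 = 109/9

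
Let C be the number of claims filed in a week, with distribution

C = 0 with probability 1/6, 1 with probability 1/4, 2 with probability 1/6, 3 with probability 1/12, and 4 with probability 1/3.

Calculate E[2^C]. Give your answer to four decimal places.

7.3333

E[2^C] = Σ 2^c·P(C=c)
 = 1·1/6 + 2·1/4 + 4·1/6 + 8·1/12 + 16·1/3
 = 1/6 + 1/2 + 2/3 + 2/3 + 16/3
 = 22/3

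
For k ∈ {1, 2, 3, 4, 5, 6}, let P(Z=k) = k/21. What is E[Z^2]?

E[Z^2] = Σ z^2·P(Z=z)
 = 1·1/21 + 4·2/21 + 9·1/7 + 16·4/21 + 25·5/21 + 36·2/7
 = 1/21 + 8/21 + 9/7 + 64/21 + 125/21 + 72/7
 = 21

21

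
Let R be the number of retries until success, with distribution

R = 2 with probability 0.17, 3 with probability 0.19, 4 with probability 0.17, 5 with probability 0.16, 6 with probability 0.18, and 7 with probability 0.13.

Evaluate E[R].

E[R] = Σ r·P(R=r)
 = 2·0.17 + 3·0.19 + 4·0.17 + 5·0.16 + 6·0.18 + 7·0.13
 = 0.34 + 0.57 + 0.68 + 0.8 + 1.08 + 0.91
 = 4.38

4.38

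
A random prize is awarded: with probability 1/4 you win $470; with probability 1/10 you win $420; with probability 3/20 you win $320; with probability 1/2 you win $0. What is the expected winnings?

E[payout] = 470·1/4 + 420·1/10 + 320·3/20 + 0·1/2
 = 235/2 + 42 + 48 + 0
 = 415/2

207.5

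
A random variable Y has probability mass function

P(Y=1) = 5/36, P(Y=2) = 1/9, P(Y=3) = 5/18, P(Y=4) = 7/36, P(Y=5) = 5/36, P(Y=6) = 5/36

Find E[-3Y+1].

E[-3Y+1] = Σ (-3y+1)·P(Y=y)
 = (-2)·5/36 + (-5)·1/9 + (-8)·5/18 + (-11)·7/36 + (-14)·5/36 + (-17)·5/36
 = (-5/18) + (-5/9) + (-20/9) + (-77/36) + (-35/18) + (-85/36)
 = -19/2

-9.5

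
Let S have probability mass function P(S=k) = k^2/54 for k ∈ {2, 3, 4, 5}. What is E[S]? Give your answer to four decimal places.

4.1481

E[S] = Σ s·P(S=s)
 = 2·2/27 + 3·1/6 + 4·8/27 + 5·25/54
 = 4/27 + 1/2 + 32/27 + 125/54
 = 112/27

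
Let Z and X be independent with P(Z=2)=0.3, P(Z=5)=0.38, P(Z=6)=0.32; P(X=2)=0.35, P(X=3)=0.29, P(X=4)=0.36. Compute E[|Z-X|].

E[|Z-X|] = Σ_z Σ_x |z-x| · P(Z=z)P(X=x)
 = 0·0.105 + 1·0.087 + 2·0.108 + 3·0.133 + 2·0.1102 + 1·0.1368 + 4·0.112 + 3·0.0928 + 2·0.1152
 = 0 + 0.087 + 0.216 + 0.399 + 0.2204 + 0.1368 + 0.448 + 0.2784 + 0.2304
 = 2.016

2.016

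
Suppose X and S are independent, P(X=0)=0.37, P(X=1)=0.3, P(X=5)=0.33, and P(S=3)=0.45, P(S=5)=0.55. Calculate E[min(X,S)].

E[min(X,S)] = Σ_x Σ_s min(x,s) · P(X=x)P(S=s)
 = 0·0.1665 + 0·0.2035 + 1·0.135 + 1·0.165 + 3·0.1485 + 5·0.1815
 = 0 + 0 + 0.135 + 0.165 + 0.4455 + 0.9075
 = 1.653

1.653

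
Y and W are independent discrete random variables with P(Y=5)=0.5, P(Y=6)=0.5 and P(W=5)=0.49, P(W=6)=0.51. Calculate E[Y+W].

E[Y+W] = Σ_y Σ_w (y+w) · P(Y=y)P(W=w)
 = 10·0.245 + 11·0.255 + 11·0.245 + 12·0.255
 = 2.45 + 2.805 + 2.695 + 3.06
 = 11.01

11.01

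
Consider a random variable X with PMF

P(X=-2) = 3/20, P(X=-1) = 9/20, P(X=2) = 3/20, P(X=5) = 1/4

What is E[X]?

0.8

E[X] = Σ x·P(X=x)
 = (-2)·3/20 + (-1)·9/20 + 2·3/20 + 5·1/4
 = (-3/10) + (-9/20) + 3/10 + 5/4
 = 4/5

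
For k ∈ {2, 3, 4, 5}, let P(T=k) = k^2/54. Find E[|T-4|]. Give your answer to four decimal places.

0.7778

E[|T-4|] = Σ |t-4|·P(T=t)
 = 2·2/27 + 1·1/6 + 0·8/27 + 1·25/54
 = 4/27 + 1/6 + 0 + 25/54
 = 7/9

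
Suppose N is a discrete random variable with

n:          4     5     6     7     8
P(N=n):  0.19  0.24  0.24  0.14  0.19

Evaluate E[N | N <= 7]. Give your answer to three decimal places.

P(N <= 7) = 0.19 + 0.24 + 0.24 + 0.14 = 0.81.
E[N | N <= 7] = [4·0.19 + 5·0.24 + 6·0.24 + 7·0.14] / 0.81
 = 4.38 / 0.81
 = 146/27

5.407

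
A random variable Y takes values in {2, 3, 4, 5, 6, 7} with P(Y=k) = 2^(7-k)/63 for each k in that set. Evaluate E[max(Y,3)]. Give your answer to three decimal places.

E[max(Y,3)] = Σ max(y,3)·P(Y=y)
 = 3·32/63 + 3·16/63 + 4·8/63 + 5·4/63 + 6·2/63 + 7·1/63
 = 32/21 + 16/21 + 32/63 + 20/63 + 4/21 + 1/9
 = 215/63

3.413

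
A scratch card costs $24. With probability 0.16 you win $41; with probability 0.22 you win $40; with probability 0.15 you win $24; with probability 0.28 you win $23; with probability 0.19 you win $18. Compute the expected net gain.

E[payout] = 41·0.16 + 40·0.22 + 24·0.15 + 23·0.28 + 18·0.19
 = 6.56 + 8.8 + 3.6 + 6.44 + 3.42
 = 28.82
Net = 28.82 - 24 = 4.82

4.82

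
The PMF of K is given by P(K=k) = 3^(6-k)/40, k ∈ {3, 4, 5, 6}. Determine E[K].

E[K] = Σ k·P(K=k)
 = 3·27/40 + 4·9/40 + 5·3/40 + 6·1/40
 = 81/40 + 9/10 + 3/8 + 3/20
 = 69/20

3.45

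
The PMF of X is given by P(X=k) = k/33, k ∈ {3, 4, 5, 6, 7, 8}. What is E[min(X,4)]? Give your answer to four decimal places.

3.9091

E[min(X,4)] = Σ min(x,4)·P(X=x)
 = 3·1/11 + 4·4/33 + 4·5/33 + 4·2/11 + 4·7/33 + 4·8/33
 = 3/11 + 16/33 + 20/33 + 8/11 + 28/33 + 32/33
 = 43/11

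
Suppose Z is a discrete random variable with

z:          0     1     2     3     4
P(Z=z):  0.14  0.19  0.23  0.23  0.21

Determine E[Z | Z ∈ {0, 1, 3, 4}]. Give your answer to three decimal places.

P(Z ∈ {0, 1, 3, 4}) = 0.14 + 0.19 + 0.23 + 0.21 = 0.77.
E[Z | Z ∈ {0, 1, 3, 4}] = [0·0.14 + 1·0.19 + 3·0.23 + 4·0.21] / 0.77
 = 1.72 / 0.77
 = 172/77

2.234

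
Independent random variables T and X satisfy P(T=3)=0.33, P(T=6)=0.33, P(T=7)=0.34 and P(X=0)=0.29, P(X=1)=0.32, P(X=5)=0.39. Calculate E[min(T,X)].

2.0126

E[min(T,X)] = Σ_t Σ_x min(t,x) · P(T=t)P(X=x)
 = 0·0.0957 + 1·0.1056 + 3·0.1287 + 0·0.0957 + 1·0.1056 + 5·0.1287 + 0·0.0986 + 1·0.1088 + 5·0.1326
 = 0 + 0.1056 + 0.3861 + 0 + 0.1056 + 0.6435 + 0 + 0.1088 + 0.663
 = 2.0126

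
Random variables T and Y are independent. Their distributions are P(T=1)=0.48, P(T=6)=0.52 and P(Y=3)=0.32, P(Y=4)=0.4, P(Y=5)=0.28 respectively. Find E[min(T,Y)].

2.5392

E[min(T,Y)] = Σ_t Σ_y min(t,y) · P(T=t)P(Y=y)
 = 1·0.1536 + 1·0.192 + 1·0.1344 + 3·0.1664 + 4·0.208 + 5·0.1456
 = 0.1536 + 0.192 + 0.1344 + 0.4992 + 0.832 + 0.728
 = 2.5392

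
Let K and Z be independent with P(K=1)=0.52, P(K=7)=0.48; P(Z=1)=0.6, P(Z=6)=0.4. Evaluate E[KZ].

11.64

E[KZ] = Σ_k Σ_z kz · P(K=k)P(Z=z)
 = 1·0.312 + 6·0.208 + 7·0.288 + 42·0.192
 = 0.312 + 1.248 + 2.016 + 8.064
 = 11.64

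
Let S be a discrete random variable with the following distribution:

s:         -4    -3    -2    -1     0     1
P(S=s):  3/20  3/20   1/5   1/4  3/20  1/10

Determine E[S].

-1.6

E[S] = Σ s·P(S=s)
 = (-4)·3/20 + (-3)·3/20 + (-2)·1/5 + (-1)·1/4 + 0·3/20 + 1·1/10
 = (-3/5) + (-9/20) + (-2/5) + (-1/4) + 0 + 1/10
 = -8/5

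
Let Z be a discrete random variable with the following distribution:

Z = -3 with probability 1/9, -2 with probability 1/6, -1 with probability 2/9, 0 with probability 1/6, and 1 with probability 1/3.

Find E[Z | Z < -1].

-2.4

P(Z < -1) = 1/9 + 1/6 = 5/18.
E[Z | Z < -1] = [(-3)·1/9 + (-2)·1/6] / (5/18)
 = -2/3 / (5/18)
 = -12/5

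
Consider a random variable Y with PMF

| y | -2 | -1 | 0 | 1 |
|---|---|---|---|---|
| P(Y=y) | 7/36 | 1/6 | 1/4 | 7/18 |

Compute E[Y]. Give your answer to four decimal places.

-0.1667

E[Y] = Σ y·P(Y=y)
 = (-2)·7/36 + (-1)·1/6 + 0·1/4 + 1·7/18
 = (-7/18) + (-1/6) + 0 + 7/18
 = -1/6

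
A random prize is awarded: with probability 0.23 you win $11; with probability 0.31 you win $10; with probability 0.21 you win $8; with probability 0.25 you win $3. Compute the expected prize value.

8.06

E[payout] = 11·0.23 + 10·0.31 + 8·0.21 + 3·0.25
 = 2.53 + 3.1 + 1.68 + 0.75
 = 8.06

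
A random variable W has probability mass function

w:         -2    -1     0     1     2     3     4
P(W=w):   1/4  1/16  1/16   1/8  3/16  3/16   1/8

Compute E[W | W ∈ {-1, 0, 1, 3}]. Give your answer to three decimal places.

1.429

P(W ∈ {-1, 0, 1, 3}) = 1/16 + 1/16 + 1/8 + 3/16 = 7/16.
E[W | W ∈ {-1, 0, 1, 3}] = [(-1)·1/16 + 0·1/16 + 1·1/8 + 3·3/16] / (7/16)
 = 5/8 / (7/16)
 = 10/7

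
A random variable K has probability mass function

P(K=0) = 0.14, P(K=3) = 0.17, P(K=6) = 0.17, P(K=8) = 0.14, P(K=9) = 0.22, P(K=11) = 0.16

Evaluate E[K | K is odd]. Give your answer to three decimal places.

P(K is odd) = 0.17 + 0.22 + 0.16 = 0.55.
E[K | K is odd] = [3·0.17 + 9·0.22 + 11·0.16] / 0.55
 = 4.25 / 0.55
 = 85/11

7.727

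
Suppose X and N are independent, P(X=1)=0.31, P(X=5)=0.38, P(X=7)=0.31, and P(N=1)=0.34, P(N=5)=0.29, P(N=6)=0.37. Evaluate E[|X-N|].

2.5174

E[|X-N|] = Σ_x Σ_n |x-n| · P(X=x)P(N=n)
 = 0·0.1054 + 4·0.0899 + 5·0.1147 + 4·0.1292 + 0·0.1102 + 1·0.1406 + 6·0.1054 + 2·0.0899 + 1·0.1147
 = 0 + 0.3596 + 0.5735 + 0.5168 + 0 + 0.1406 + 0.6324 + 0.1798 + 0.1147
 = 2.5174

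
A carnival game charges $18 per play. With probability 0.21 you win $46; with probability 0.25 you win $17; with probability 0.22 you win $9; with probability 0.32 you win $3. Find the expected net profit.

E[payout] = 46·0.21 + 17·0.25 + 9·0.22 + 3·0.32
 = 9.66 + 4.25 + 1.98 + 0.96
 = 16.85
Net = 16.85 - 18 = -1.15

-1.15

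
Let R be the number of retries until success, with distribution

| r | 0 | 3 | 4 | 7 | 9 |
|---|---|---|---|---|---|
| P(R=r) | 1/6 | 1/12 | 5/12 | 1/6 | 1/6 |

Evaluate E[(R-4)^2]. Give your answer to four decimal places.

8.4167

E[(R-4)^2] = Σ (r-4)^2·P(R=r)
 = 16·1/6 + 1·1/12 + 0·5/12 + 9·1/6 + 25·1/6
 = 8/3 + 1/12 + 0 + 3/2 + 25/6
 = 101/12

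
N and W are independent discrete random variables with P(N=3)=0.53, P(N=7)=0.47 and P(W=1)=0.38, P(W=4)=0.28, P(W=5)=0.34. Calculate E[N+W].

8.08

E[N+W] = Σ_n Σ_w (n+w) · P(N=n)P(W=w)
 = 4·0.2014 + 7·0.1484 + 8·0.1802 + 8·0.1786 + 11·0.1316 + 12·0.1598
 = 0.8056 + 1.0388 + 1.4416 + 1.4288 + 1.4476 + 1.9176
 = 8.08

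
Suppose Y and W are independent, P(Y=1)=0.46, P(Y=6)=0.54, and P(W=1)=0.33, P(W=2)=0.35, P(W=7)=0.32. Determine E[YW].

E[YW] = Σ_y Σ_w yw · P(Y=y)P(W=w)
 = 1·0.1518 + 2·0.161 + 7·0.1472 + 6·0.1782 + 12·0.189 + 42·0.1728
 = 0.1518 + 0.322 + 1.0304 + 1.0692 + 2.268 + 7.2576
 = 12.099

12.099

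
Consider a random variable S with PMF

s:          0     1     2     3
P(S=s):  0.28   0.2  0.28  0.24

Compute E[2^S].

3.72

E[2^S] = Σ 2^s·P(S=s)
 = 1·0.28 + 2·0.2 + 4·0.28 + 8·0.24
 = 0.28 + 0.4 + 1.12 + 1.92
 = 3.72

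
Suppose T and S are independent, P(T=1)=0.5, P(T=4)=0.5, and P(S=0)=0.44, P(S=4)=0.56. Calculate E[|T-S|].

1.94

E[|T-S|] = Σ_t Σ_s |t-s| · P(T=t)P(S=s)
 = 1·0.22 + 3·0.28 + 4·0.22 + 0·0.28
 = 0.22 + 0.84 + 0.88 + 0
 = 1.94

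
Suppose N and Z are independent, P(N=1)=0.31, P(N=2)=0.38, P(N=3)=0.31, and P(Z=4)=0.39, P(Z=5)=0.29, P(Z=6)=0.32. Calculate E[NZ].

9.86

E[NZ] = Σ_n Σ_z nz · P(N=n)P(Z=z)
 = 4·0.1209 + 5·0.0899 + 6·0.0992 + 8·0.1482 + 10·0.1102 + 12·0.1216 + 12·0.1209 + 15·0.0899 + 18·0.0992
 = 0.4836 + 0.4495 + 0.5952 + 1.1856 + 1.102 + 1.4592 + 1.4508 + 1.3485 + 1.7856
 = 9.86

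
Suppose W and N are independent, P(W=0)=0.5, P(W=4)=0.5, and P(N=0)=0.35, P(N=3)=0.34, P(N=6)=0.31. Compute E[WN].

E[WN] = Σ_w Σ_n wn · P(W=w)P(N=n)
 = 0·0.175 + 0·0.17 + 0·0.155 + 0·0.175 + 12·0.17 + 24·0.155
 = 0 + 0 + 0 + 0 + 2.04 + 3.72
 = 5.76

5.76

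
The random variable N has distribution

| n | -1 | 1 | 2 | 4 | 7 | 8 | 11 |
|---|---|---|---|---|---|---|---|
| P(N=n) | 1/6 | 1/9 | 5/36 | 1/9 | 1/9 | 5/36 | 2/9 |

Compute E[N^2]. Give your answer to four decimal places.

E[N^2] = Σ n^2·P(N=n)
 = 1·1/6 + 1·1/9 + 4·5/36 + 16·1/9 + 49·1/9 + 64·5/36 + 121·2/9
 = 1/6 + 1/9 + 5/9 + 16/9 + 49/9 + 80/9 + 242/9
 = 263/6

43.8333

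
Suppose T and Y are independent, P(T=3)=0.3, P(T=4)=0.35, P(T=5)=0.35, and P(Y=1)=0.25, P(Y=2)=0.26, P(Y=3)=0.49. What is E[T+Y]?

6.29

E[T+Y] = Σ_t Σ_y (t+y) · P(T=t)P(Y=y)
 = 4·0.075 + 5·0.078 + 6·0.147 + 5·0.0875 + 6·0.091 + 7·0.1715 + 6·0.0875 + 7·0.091 + 8·0.1715
 = 0.3 + 0.39 + 0.882 + 0.4375 + 0.546 + 1.2005 + 0.525 + 0.637 + 1.372
 = 6.29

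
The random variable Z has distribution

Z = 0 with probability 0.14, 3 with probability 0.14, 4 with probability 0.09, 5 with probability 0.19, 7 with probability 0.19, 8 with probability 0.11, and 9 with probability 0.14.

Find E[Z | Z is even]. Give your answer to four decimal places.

P(Z is even) = 0.14 + 0.09 + 0.11 = 0.34.
E[Z | Z is even] = [0·0.14 + 4·0.09 + 8·0.11] / 0.34
 = 1.24 / 0.34
 = 62/17

3.6471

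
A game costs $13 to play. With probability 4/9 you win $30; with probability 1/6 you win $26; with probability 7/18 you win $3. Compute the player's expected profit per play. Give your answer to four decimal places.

5.8333

E[payout] = 30·4/9 + 26·1/6 + 3·7/18
 = 40/3 + 13/3 + 7/6
 = 113/6
Net = 113/6 - 13 = 35/6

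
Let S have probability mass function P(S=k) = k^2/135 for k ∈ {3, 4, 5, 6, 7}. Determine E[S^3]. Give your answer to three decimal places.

E[S^3] = Σ s^3·P(S=s)
 = 27·1/15 + 64·16/135 + 125·5/27 + 216·4/15 + 343·49/135
 = 9/5 + 1024/135 + 625/27 + 288/5 + 16807/135
 = 5795/27

214.630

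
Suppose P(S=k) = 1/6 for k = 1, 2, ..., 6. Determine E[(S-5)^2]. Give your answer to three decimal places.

5.167

E[(S-5)^2] = Σ (s-5)^2·P(S=s)
 = 16·1/6 + 9·1/6 + 4·1/6 + 1·1/6 + 0·1/6 + 1·1/6
 = 8/3 + 3/2 + 2/3 + 1/6 + 0 + 1/6
 = 31/6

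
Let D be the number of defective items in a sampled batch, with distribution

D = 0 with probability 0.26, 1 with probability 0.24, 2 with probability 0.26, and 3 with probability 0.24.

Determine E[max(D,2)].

2.24

E[max(D,2)] = Σ max(d,2)·P(D=d)
 = 2·0.26 + 2·0.24 + 2·0.26 + 3·0.24
 = 0.52 + 0.48 + 0.52 + 0.72
 = 2.24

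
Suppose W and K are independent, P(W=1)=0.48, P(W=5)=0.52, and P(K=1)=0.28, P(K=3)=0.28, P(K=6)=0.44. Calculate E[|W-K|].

2.4272

E[|W-K|] = Σ_w Σ_k |w-k| · P(W=w)P(K=k)
 = 0·0.1344 + 2·0.1344 + 5·0.2112 + 4·0.1456 + 2·0.1456 + 1·0.2288
 = 0 + 0.2688 + 1.056 + 0.5824 + 0.2912 + 0.2288
 = 2.4272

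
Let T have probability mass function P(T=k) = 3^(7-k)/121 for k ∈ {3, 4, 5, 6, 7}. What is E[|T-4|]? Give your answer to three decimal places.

E[|T-4|] = Σ |t-4|·P(T=t)
 = 1·81/121 + 0·27/121 + 1·9/121 + 2·3/121 + 3·1/121
 = 81/121 + 0 + 9/121 + 6/121 + 3/121
 = 9/11

0.818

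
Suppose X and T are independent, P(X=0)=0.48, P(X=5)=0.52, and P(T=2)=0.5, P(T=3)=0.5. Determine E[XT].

6.5

E[XT] = Σ_x Σ_t xt · P(X=x)P(T=t)
 = 0·0.24 + 0·0.24 + 10·0.26 + 15·0.26
 = 0 + 0 + 2.6 + 3.9
 = 6.5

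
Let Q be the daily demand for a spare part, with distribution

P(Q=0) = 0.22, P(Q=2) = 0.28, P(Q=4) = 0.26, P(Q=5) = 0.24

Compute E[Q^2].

11.28

E[Q^2] = Σ q^2·P(Q=q)
 = 0·0.22 + 4·0.28 + 16·0.26 + 25·0.24
 = 0 + 1.12 + 4.16 + 6
 = 11.28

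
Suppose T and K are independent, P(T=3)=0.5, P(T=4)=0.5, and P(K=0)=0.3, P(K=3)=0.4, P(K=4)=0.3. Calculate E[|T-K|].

E[|T-K|] = Σ_t Σ_k |t-k| · P(T=t)P(K=k)
 = 3·0.15 + 0·0.2 + 1·0.15 + 4·0.15 + 1·0.2 + 0·0.15
 = 0.45 + 0 + 0.15 + 0.6 + 0.2 + 0
 = 1.4

1.4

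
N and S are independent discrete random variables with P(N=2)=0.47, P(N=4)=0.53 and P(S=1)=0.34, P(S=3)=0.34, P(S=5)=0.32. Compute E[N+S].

6.02

E[N+S] = Σ_n Σ_s (n+s) · P(N=n)P(S=s)
 = 3·0.1598 + 5·0.1598 + 7·0.1504 + 5·0.1802 + 7·0.1802 + 9·0.1696
 = 0.4794 + 0.799 + 1.0528 + 0.901 + 1.2614 + 1.5264
 = 6.02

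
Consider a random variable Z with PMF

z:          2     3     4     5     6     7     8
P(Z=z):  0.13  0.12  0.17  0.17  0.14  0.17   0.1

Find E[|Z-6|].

E[|Z-6|] = Σ |z-6|·P(Z=z)
 = 4·0.13 + 3·0.12 + 2·0.17 + 1·0.17 + 0·0.14 + 1·0.17 + 2·0.1
 = 0.52 + 0.36 + 0.34 + 0.17 + 0 + 0.17 + 0.2
 = 1.76

1.76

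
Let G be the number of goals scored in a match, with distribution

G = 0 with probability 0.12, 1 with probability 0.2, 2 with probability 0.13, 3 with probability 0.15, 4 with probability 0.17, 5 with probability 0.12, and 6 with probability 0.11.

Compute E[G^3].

E[G^3] = Σ g^3·P(G=g)
 = 0·0.12 + 1·0.2 + 8·0.13 + 27·0.15 + 64·0.17 + 125·0.12 + 216·0.11
 = 0 + 0.2 + 1.04 + 4.05 + 10.88 + 15 + 23.76
 = 54.93

54.93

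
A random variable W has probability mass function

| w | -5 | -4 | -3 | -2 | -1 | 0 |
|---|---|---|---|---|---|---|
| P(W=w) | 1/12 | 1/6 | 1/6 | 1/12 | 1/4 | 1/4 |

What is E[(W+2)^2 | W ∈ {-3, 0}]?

P(W ∈ {-3, 0}) = 1/6 + 1/4 = 5/12.
E[(W+2)^2 | W ∈ {-3, 0}] = [1·1/6 + 4·1/4] / (5/12)
 = 7/6 / (5/12)
 = 14/5

2.8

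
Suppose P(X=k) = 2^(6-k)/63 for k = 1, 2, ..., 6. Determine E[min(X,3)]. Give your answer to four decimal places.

1.7302

E[min(X,3)] = Σ min(x,3)·P(X=x)
 = 1·32/63 + 2·16/63 + 3·8/63 + 3·4/63 + 3·2/63 + 3·1/63
 = 32/63 + 32/63 + 8/21 + 4/21 + 2/21 + 1/21
 = 109/63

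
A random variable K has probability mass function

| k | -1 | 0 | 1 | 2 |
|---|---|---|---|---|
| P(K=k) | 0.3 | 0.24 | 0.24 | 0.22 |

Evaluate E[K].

0.38

E[K] = Σ k·P(K=k)
 = (-1)·0.3 + 0·0.24 + 1·0.24 + 2·0.22
 = (-0.3) + 0 + 0.24 + 0.44
 = 0.38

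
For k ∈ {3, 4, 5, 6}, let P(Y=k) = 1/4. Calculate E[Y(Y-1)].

17

E[Y(Y-1)] = Σ y(y-1)·P(Y=y)
 = 6·1/4 + 12·1/4 + 20·1/4 + 30·1/4
 = 3/2 + 3 + 5 + 15/2
 = 17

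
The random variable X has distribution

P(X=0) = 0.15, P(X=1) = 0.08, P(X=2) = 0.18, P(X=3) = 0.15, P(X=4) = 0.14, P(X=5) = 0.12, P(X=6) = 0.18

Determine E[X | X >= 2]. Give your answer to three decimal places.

P(X >= 2) = 0.18 + 0.15 + 0.14 + 0.12 + 0.18 = 0.77.
E[X | X >= 2] = [2·0.18 + 3·0.15 + 4·0.14 + 5·0.12 + 6·0.18] / 0.77
 = 3.05 / 0.77
 = 305/77

3.961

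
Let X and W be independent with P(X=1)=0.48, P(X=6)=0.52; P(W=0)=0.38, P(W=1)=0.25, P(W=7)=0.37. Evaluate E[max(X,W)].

4.858

E[max(X,W)] = Σ_x Σ_w max(x,w) · P(X=x)P(W=w)
 = 1·0.1824 + 1·0.12 + 7·0.1776 + 6·0.1976 + 6·0.13 + 7·0.1924
 = 0.1824 + 0.12 + 1.2432 + 1.1856 + 0.78 + 1.3468
 = 4.858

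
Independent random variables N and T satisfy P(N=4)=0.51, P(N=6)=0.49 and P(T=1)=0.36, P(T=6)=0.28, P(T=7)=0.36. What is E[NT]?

E[NT] = Σ_n Σ_t nt · P(N=n)P(T=t)
 = 4·0.1836 + 24·0.1428 + 28·0.1836 + 6·0.1764 + 36·0.1372 + 42·0.1764
 = 0.7344 + 3.4272 + 5.1408 + 1.0584 + 4.9392 + 7.4088
 = 22.7088

22.7088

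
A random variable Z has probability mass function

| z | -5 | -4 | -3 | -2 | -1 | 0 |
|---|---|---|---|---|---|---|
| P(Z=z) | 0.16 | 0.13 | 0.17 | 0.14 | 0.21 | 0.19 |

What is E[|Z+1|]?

E[|Z+1|] = Σ |z+1|·P(Z=z)
 = 4·0.16 + 3·0.13 + 2·0.17 + 1·0.14 + 0·0.21 + 1·0.19
 = 0.64 + 0.39 + 0.34 + 0.14 + 0 + 0.19
 = 1.7

1.7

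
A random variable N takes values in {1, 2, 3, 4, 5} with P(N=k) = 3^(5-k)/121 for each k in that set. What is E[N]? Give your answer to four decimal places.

1.4793

E[N] = Σ n·P(N=n)
 = 1·81/121 + 2·27/121 + 3·9/121 + 4·3/121 + 5·1/121
 = 81/121 + 54/121 + 27/121 + 12/121 + 5/121
 = 179/121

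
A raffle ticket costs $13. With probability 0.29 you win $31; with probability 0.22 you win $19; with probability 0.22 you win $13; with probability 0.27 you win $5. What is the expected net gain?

4.38

E[payout] = 31·0.29 + 19·0.22 + 13·0.22 + 5·0.27
 = 8.99 + 4.18 + 2.86 + 1.35
 = 17.38
Net = 17.38 - 13 = 4.38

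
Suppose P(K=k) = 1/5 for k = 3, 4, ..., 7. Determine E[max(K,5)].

E[max(K,5)] = Σ max(k,5)·P(K=k)
 = 5·1/5 + 5·1/5 + 5·1/5 + 6·1/5 + 7·1/5
 = 1 + 1 + 1 + 6/5 + 7/5
 = 28/5

5.6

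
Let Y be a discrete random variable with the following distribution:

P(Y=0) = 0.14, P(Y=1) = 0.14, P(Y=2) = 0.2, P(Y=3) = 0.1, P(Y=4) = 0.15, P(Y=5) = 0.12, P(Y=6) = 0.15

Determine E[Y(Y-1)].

9.7

E[Y(Y-1)] = Σ y(y-1)·P(Y=y)
 = 0·0.14 + 0·0.14 + 2·0.2 + 6·0.1 + 12·0.15 + 20·0.12 + 30·0.15
 = 0 + 0 + 0.4 + 0.6 + 1.8 + 2.4 + 4.5
 = 9.7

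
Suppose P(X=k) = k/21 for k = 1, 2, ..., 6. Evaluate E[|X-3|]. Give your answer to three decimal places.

1.714

E[|X-3|] = Σ |x-3|·P(X=x)
 = 2·1/21 + 1·2/21 + 0·1/7 + 1·4/21 + 2·5/21 + 3·2/7
 = 2/21 + 2/21 + 0 + 4/21 + 10/21 + 6/7
 = 12/7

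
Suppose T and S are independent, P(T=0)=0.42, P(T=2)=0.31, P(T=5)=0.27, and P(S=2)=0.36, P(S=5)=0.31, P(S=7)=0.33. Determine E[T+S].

E[T+S] = Σ_t Σ_s (t+s) · P(T=t)P(S=s)
 = 2·0.1512 + 5·0.1302 + 7·0.1386 + 4·0.1116 + 7·0.0961 + 9·0.1023 + 7·0.0972 + 10·0.0837 + 12·0.0891
 = 0.3024 + 0.651 + 0.9702 + 0.4464 + 0.6727 + 0.9207 + 0.6804 + 0.837 + 1.0692
 = 6.55

6.55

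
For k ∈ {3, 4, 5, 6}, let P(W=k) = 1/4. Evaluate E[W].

E[W] = Σ w·P(W=w)
 = 3·1/4 + 4·1/4 + 5·1/4 + 6·1/4
 = 3/4 + 1 + 5/4 + 3/2
 = 9/2

4.5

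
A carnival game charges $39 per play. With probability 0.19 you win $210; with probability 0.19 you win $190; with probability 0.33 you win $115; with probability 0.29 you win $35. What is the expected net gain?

E[payout] = 210·0.19 + 190·0.19 + 115·0.33 + 35·0.29
 = 39.9 + 36.1 + 37.95 + 10.15
 = 124.1
Net = 124.1 - 39 = 85.1

85.1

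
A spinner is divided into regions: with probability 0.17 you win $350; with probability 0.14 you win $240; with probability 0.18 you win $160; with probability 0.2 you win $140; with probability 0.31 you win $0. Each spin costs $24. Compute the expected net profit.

E[payout] = 350·0.17 + 240·0.14 + 160·0.18 + 140·0.2 + 0·0.31
 = 59.5 + 33.6 + 28.8 + 28 + 0
 = 149.9
Net = 149.9 - 24 = 125.9

125.9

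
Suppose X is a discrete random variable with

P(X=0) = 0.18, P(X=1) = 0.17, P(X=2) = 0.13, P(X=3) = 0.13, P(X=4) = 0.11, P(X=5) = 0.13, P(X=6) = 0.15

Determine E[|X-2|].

E[|X-2|] = Σ |x-2|·P(X=x)
 = 2·0.18 + 1·0.17 + 0·0.13 + 1·0.13 + 2·0.11 + 3·0.13 + 4·0.15
 = 0.36 + 0.17 + 0 + 0.13 + 0.22 + 0.39 + 0.6
 = 1.87

1.87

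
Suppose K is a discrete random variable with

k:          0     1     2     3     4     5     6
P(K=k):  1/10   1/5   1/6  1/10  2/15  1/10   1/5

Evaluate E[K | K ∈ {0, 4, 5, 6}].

4.1875

P(K ∈ {0, 4, 5, 6}) = 1/10 + 2/15 + 1/10 + 1/5 = 8/15.
E[K | K ∈ {0, 4, 5, 6}] = [0·1/10 + 4·2/15 + 5·1/10 + 6·1/5] / (8/15)
 = 67/30 / (8/15)
 = 67/16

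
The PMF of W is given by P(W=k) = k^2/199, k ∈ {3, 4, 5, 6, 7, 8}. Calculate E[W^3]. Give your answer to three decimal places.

E[W^3] = Σ w^3·P(W=w)
 = 27·9/199 + 64·16/199 + 125·25/199 + 216·36/199 + 343·49/199 + 512·64/199
 = 243/199 + 1024/199 + 3125/199 + 7776/199 + 16807/199 + 32768/199
 = 61743/199

310.266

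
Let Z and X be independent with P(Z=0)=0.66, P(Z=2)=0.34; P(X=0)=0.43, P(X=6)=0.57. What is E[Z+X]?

4.1

E[Z+X] = Σ_z Σ_x (z+x) · P(Z=z)P(X=x)
 = 0·0.2838 + 6·0.3762 + 2·0.1462 + 8·0.1938
 = 0 + 2.2572 + 0.2924 + 1.5504
 = 4.1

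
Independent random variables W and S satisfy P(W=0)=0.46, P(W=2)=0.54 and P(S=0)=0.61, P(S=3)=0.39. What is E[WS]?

1.2636

E[WS] = Σ_w Σ_s ws · P(W=w)P(S=s)
 = 0·0.2806 + 0·0.1794 + 0·0.3294 + 6·0.2106
 = 0 + 0 + 0 + 1.2636
 = 1.2636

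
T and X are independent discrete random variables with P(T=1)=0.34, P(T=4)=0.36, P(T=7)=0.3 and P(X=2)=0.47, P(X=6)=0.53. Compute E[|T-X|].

E[|T-X|] = Σ_t Σ_x |t-x| · P(T=t)P(X=x)
 = 1·0.1598 + 5·0.1802 + 2·0.1692 + 2·0.1908 + 5·0.141 + 1·0.159
 = 0.1598 + 0.901 + 0.3384 + 0.3816 + 0.705 + 0.159
 = 2.6448

2.6448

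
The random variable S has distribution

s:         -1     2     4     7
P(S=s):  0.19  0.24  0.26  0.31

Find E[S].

E[S] = Σ s·P(S=s)
 = (-1)·0.19 + 2·0.24 + 4·0.26 + 7·0.31
 = (-0.19) + 0.48 + 1.04 + 2.17
 = 3.5

3.5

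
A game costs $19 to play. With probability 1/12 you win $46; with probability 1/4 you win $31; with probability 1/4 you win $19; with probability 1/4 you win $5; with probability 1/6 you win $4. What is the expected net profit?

E[payout] = 46·1/12 + 31·1/4 + 19·1/4 + 5·1/4 + 4·1/6
 = 23/6 + 31/4 + 19/4 + 5/4 + 2/3
 = 73/4
Net = 73/4 - 19 = -3/4

-0.75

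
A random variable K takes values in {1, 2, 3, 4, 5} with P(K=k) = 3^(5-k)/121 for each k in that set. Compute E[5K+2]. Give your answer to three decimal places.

9.397

E[5K+2] = Σ (5k+2)·P(K=k)
 = 7·81/121 + 12·27/121 + 17·9/121 + 22·3/121 + 27·1/121
 = 567/121 + 324/121 + 153/121 + 6/11 + 27/121
 = 1137/121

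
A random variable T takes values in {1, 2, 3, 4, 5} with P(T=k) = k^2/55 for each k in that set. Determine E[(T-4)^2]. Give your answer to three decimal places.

1.073

E[(T-4)^2] = Σ (t-4)^2·P(T=t)
 = 9·1/55 + 4·4/55 + 1·9/55 + 0·16/55 + 1·5/11
 = 9/55 + 16/55 + 9/55 + 0 + 5/11
 = 59/55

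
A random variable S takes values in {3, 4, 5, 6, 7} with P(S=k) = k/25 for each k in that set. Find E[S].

E[S] = Σ s·P(S=s)
 = 3·3/25 + 4·4/25 + 5·1/5 + 6·6/25 + 7·7/25
 = 9/25 + 16/25 + 1 + 36/25 + 49/25
 = 27/5

5.4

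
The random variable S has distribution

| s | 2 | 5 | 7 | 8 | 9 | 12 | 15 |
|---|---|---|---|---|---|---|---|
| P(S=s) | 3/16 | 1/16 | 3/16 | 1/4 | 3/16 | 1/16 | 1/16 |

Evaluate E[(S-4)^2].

22.75

E[(S-4)^2] = Σ (s-4)^2·P(S=s)
 = 4·3/16 + 1·1/16 + 9·3/16 + 16·1/4 + 25·3/16 + 64·1/16 + 121·1/16
 = 3/4 + 1/16 + 27/16 + 4 + 75/16 + 4 + 121/16
 = 91/4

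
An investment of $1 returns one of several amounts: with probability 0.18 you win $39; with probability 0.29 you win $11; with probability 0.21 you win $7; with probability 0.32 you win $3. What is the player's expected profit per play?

11.64

E[payout] = 39·0.18 + 11·0.29 + 7·0.21 + 3·0.32
 = 7.02 + 3.19 + 1.47 + 0.96
 = 12.64
Net = 12.64 - 1 = 11.64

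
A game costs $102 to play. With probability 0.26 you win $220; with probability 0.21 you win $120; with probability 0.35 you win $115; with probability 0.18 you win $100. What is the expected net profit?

E[payout] = 220·0.26 + 120·0.21 + 115·0.35 + 100·0.18
 = 57.2 + 25.2 + 40.25 + 18
 = 140.65
Net = 140.65 - 102 = 38.65

38.65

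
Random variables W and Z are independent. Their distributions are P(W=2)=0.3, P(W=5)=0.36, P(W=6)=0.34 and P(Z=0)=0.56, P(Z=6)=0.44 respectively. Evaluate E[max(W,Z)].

5.1264

E[max(W,Z)] = Σ_w Σ_z max(w,z) · P(W=w)P(Z=z)
 = 2·0.168 + 6·0.132 + 5·0.2016 + 6·0.1584 + 6·0.1904 + 6·0.1496
 = 0.336 + 0.792 + 1.008 + 0.9504 + 1.1424 + 0.8976
 = 5.1264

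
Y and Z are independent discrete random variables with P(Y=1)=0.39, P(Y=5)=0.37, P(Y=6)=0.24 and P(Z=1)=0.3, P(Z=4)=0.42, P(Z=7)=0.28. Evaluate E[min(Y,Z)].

E[min(Y,Z)] = Σ_y Σ_z min(y,z) · P(Y=y)P(Z=z)
 = 1·0.117 + 1·0.1638 + 1·0.1092 + 1·0.111 + 4·0.1554 + 5·0.1036 + 1·0.072 + 4·0.1008 + 6·0.0672
 = 0.117 + 0.1638 + 0.1092 + 0.111 + 0.6216 + 0.518 + 0.072 + 0.4032 + 0.4032
 = 2.519

2.519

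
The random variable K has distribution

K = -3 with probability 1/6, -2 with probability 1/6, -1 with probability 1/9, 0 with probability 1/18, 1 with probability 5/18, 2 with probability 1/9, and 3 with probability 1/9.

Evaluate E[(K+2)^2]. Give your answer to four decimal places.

E[(K+2)^2] = Σ (k+2)^2·P(K=k)
 = 1·1/6 + 0·1/6 + 1·1/9 + 4·1/18 + 9·5/18 + 16·1/9 + 25·1/9
 = 1/6 + 0 + 1/9 + 2/9 + 5/2 + 16/9 + 25/9
 = 68/9

7.5556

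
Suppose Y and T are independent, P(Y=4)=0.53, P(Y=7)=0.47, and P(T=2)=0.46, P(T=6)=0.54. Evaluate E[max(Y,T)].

E[max(Y,T)] = Σ_y Σ_t max(y,t) · P(Y=y)P(T=t)
 = 4·0.2438 + 6·0.2862 + 7·0.2162 + 7·0.2538
 = 0.9752 + 1.7172 + 1.5134 + 1.7766
 = 5.9824

5.9824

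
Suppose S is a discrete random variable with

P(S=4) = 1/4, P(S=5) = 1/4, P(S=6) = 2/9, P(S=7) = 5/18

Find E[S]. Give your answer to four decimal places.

E[S] = Σ s·P(S=s)
 = 4·1/4 + 5·1/4 + 6·2/9 + 7·5/18
 = 1 + 5/4 + 4/3 + 35/18
 = 199/36

5.5278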